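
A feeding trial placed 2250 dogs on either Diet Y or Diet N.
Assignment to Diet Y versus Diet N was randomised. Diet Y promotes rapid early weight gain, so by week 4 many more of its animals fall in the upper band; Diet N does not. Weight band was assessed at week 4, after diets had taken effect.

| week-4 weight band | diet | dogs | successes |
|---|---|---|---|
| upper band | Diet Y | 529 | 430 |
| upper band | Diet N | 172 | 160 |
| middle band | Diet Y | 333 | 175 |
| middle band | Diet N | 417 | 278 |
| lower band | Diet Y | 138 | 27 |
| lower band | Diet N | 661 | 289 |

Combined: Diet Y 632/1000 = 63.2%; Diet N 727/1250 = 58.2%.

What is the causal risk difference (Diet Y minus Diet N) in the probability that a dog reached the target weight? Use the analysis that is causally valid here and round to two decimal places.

Diet N is higher inside every week-4 weight band stratum but Diet Y is higher in aggregate. Whether to stratify depends on how week-4 weight band relates to the diet.
Week-4 weight band lies on the pathway diet → week-4 weight band → outcome, so adjusting for it blocks the indirect effect. For the total causal effect of diet, use the unadjusted pooled rates.
The causal difference is the pooled difference: 0.632 − 0.582 = +0.050.

+0.05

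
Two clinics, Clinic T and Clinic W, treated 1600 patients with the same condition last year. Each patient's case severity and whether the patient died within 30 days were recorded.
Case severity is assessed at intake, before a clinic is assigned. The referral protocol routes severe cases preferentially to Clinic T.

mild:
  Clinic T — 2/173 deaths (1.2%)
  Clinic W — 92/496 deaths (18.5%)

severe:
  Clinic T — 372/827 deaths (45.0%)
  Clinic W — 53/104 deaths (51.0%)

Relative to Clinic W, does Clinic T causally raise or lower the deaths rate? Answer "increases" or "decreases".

Since case severity is a pre-existing factor (not a product of the clinic) and it affects the outcome on its own, it is a confounder. The stratified rates, not the pooled rate, identify the causal effect.
Within each level — mild: 1.2% vs 18.5%; severe: 45.0% vs 51.0% — Clinic T is lower every time.

decreases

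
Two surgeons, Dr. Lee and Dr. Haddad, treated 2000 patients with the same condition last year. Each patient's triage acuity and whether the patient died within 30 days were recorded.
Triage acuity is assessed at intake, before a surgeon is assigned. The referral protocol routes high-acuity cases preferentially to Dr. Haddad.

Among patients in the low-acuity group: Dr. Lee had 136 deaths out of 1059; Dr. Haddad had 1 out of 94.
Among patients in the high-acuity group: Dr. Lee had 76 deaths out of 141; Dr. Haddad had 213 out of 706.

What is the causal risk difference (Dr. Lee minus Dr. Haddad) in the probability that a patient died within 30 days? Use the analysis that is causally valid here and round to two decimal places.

+0.17

The stratified and pooled comparisons disagree (Dr. Haddad wins within each triage acuity; Dr. Lee wins overall), so the answer turns on the causal role of triage acuity.
Triage acuity satisfies the back-door criterion: it is not a descendant of the surgeon, and it blocks the spurious path from surgeon to outcome. Adjusting for it (i.e., using the within-triage acuity rates) gives the causal effect.
Adjusting over the population distribution of triage acuity: 0.577·(0.128−0.011) + 0.423·(0.539−0.302) = +0.168.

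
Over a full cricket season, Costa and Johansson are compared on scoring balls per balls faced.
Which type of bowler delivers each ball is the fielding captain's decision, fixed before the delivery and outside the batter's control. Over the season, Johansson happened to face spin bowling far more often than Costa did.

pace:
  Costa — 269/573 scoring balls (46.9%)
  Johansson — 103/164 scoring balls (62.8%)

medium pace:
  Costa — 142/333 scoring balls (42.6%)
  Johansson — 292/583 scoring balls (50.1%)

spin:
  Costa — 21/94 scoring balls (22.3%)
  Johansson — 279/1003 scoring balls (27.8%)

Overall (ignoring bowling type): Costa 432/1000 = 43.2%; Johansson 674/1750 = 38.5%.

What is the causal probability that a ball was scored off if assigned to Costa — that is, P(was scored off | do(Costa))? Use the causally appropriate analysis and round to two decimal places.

0.36

Here bowling type is a common cause — it drives both which player a case falls under and the outcome. The crude comparison mixes populations; the stratum-specific rates are the causally relevant ones.
Standardising Costa to the population bowling type mix: 0.268·269/573 + 0.333·142/333 + 0.399·21/94 = 0.357.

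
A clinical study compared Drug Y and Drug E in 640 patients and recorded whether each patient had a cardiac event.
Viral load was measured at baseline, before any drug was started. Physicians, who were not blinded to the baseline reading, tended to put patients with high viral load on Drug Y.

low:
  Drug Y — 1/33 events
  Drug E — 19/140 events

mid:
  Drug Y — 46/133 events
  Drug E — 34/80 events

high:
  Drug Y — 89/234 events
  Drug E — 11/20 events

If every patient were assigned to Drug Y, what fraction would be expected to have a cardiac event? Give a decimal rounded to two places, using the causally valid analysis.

0.27

The viral load-specific comparison favours Drug Y throughout, but the pooled figures favour Drug E. The question is whether to condition on viral load.
Since viral load is a pre-existing factor (not a product of the drug) and it affects the outcome on its own, it is a confounder. The stratified rates, not the pooled rate, identify the causal effect.
Standardising Drug Y to the population viral load mix: 0.270·1/33 + 0.333·46/133 + 0.397·89/234 = 0.274.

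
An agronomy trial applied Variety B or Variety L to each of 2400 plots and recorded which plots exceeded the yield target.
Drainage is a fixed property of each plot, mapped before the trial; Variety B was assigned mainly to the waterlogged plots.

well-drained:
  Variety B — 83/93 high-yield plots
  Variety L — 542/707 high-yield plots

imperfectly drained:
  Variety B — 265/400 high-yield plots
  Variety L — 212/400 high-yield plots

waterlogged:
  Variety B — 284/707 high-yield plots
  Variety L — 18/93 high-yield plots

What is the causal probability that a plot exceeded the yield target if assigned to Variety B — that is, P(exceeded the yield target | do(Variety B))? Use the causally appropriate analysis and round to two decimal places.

0.65

Within every field drainage level Variety B has the higher rate, yet pooled Variety L does — Simpson's reversal.
Field drainage satisfies the back-door criterion: it is not a descendant of the variety, and it blocks the spurious path from variety to outcome. Adjusting for it (i.e., using the within-field drainage rates) gives the causal effect.
Standardising Variety B to the population field drainage mix: 0.333·83/93 + 0.333·265/400 + 0.333·284/707 = 0.652.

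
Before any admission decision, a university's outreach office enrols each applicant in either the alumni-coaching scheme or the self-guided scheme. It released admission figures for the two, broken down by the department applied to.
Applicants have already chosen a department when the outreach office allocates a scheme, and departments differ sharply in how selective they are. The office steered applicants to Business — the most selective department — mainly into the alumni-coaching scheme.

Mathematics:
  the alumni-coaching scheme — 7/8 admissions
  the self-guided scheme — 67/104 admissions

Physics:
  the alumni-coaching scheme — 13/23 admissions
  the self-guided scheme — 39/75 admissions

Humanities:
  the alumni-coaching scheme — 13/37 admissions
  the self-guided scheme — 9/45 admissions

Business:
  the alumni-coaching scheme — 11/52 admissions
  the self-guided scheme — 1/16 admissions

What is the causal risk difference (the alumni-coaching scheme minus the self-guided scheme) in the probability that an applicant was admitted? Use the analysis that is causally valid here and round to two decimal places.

+0.15

The stratified and pooled comparisons disagree (the alumni-coaching scheme wins within each department; the self-guided scheme wins overall), so the answer turns on the causal role of department.
Department satisfies the back-door criterion: it is not a descendant of the outreach scheme, and it blocks the spurious path from outreach scheme to outcome. Adjusting for it (i.e., using the within-department rates) gives the causal effect.
Adjusting over the population distribution of department: 0.311·(0.875−0.644) + 0.272·(0.565−0.520) + 0.228·(0.351−0.200) + 0.189·(0.212−0.062) = +0.147.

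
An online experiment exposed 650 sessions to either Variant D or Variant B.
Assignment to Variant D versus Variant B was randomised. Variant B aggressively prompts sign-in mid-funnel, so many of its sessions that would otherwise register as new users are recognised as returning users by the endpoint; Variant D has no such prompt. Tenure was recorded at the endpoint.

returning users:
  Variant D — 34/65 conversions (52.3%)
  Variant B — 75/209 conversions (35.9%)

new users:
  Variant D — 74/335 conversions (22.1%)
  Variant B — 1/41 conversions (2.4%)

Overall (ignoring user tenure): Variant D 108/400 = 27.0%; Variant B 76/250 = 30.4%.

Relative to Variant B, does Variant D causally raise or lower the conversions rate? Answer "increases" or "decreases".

The stratified and pooled comparisons disagree (Variant D wins within each user tenure; Variant B wins overall), so the answer turns on the causal role of user tenure.
User tenure is recorded after the variant and is itself shifted by it — it sits on the causal path from variant to outcome. Conditioning on a mediator would strip out part of the effect we want; the pooled comparison gives the total causal effect.
Pooled: Variant D 27.0% vs Variant B 30.4%; Variant B is higher overall.

decreases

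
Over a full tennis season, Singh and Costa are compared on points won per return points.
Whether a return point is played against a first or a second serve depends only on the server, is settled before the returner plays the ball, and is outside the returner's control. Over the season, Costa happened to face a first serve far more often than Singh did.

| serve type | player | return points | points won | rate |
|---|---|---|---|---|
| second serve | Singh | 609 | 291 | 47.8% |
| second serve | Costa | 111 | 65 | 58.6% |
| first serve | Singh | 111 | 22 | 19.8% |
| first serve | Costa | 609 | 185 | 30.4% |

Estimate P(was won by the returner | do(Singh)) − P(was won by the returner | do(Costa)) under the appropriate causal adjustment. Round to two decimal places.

-0.11

The stratified and pooled comparisons disagree (Costa wins within each serve type; Singh wins overall), so the answer turns on the causal role of serve type.
Since serve type is a pre-existing factor (not a product of the player) and it affects the outcome on its own, it is a confounder. The stratified rates, not the pooled rate, identify the causal effect.
Adjusting over the population distribution of serve type: 0.500·(0.478−0.586) + 0.500·(0.198−0.304) = -0.107.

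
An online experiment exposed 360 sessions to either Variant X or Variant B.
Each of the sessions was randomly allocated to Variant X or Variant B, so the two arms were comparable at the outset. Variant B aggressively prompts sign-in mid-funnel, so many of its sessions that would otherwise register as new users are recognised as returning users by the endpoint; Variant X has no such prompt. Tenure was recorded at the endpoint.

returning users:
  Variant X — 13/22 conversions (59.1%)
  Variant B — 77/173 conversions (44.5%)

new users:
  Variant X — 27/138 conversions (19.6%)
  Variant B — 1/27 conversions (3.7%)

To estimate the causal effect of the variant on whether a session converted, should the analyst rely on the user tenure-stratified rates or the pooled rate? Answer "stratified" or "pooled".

pooled

Variant X is higher inside every user tenure stratum but Variant B is higher in aggregate. Whether to stratify depends on how user tenure relates to the variant.
Because the variant influences user tenure, user tenure is a post-treatment mediator, not a confounder. Stratifying on it would bias the estimate; the causal effect is the crude pooled difference.
Pooled: Variant X 25.0% vs Variant B 39.0%; Variant B is higher overall.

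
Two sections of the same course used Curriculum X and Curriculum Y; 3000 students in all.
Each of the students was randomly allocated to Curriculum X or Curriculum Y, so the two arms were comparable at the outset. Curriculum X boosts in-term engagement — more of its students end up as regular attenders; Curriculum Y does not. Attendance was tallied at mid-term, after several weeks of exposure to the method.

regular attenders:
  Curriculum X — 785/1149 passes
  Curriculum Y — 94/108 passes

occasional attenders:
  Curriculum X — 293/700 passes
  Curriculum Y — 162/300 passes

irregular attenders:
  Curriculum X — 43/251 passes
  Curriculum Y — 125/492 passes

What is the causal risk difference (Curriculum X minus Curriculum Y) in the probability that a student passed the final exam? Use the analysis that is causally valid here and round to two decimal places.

The stratified and pooled comparisons disagree (Curriculum Y wins within each mid-term attendance; Curriculum X wins overall), so the answer turns on the causal role of mid-term attendance.
Mid-term attendance lies on the pathway teaching method → mid-term attendance → outcome, so adjusting for it blocks the indirect effect. For the total causal effect of teaching method, use the unadjusted pooled rates.
The causal difference is the pooled difference: 0.534 − 0.423 = +0.110.

+0.11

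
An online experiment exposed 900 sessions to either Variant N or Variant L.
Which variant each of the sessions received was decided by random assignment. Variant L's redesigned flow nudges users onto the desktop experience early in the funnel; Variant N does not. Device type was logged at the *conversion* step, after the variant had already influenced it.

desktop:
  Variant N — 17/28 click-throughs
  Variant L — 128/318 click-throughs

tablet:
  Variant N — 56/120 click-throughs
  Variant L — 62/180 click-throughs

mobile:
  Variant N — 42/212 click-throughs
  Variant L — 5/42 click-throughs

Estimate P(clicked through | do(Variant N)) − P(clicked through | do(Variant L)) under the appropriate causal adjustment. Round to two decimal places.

-0.04

Device type is recorded after the variant and is itself shifted by it — it sits on the causal path from variant to outcome. Conditioning on a mediator would strip out part of the effect we want; the pooled comparison gives the total causal effect.
The causal difference is the pooled difference: 0.319 − 0.361 = -0.042.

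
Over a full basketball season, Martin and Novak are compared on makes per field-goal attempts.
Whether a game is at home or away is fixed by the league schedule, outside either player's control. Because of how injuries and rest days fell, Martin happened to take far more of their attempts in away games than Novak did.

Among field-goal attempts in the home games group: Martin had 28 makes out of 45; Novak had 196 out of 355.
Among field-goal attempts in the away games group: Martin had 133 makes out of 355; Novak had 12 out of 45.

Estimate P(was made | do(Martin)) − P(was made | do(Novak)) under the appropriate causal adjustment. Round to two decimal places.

+0.09

The game venue-specific comparison favours Martin throughout, but the pooled figures favour Novak. The question is whether to condition on game venue.
Since game venue is a pre-existing factor (not a product of the player) and it affects the outcome on its own, it is a confounder. The stratified rates, not the pooled rate, identify the causal effect.
Adjusting over the population distribution of game venue: 0.500·(0.622−0.552) + 0.500·(0.375−0.267) = +0.089.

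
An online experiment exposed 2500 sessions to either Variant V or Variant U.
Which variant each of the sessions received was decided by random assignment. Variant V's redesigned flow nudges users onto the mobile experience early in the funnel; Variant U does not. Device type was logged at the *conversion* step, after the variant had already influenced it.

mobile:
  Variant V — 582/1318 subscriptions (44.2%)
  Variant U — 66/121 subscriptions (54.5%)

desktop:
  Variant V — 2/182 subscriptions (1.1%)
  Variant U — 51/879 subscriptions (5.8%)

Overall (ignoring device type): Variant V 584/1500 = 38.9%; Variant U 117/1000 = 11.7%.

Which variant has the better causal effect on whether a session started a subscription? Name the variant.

Device type is recorded after the variant and is itself shifted by it — it sits on the causal path from variant to outcome. Conditioning on a mediator would strip out part of the effect we want; the pooled comparison gives the total causal effect.
Pooled: Variant V 38.9% vs Variant U 11.7%; Variant V is higher overall.

Variant V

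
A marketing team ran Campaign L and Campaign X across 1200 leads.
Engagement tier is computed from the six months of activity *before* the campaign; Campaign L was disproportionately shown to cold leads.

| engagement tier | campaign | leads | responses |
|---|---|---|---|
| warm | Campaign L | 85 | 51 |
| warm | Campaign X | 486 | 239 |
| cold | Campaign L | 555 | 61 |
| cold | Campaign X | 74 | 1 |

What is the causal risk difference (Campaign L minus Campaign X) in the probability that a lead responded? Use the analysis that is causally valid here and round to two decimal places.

+0.10

Nothing the campaign does changes engagement tier; the imbalance is an allocation artefact. With engagement tier also predicting the outcome, the pooled figure is confounded, and the within-stratum comparison is the causal one.
Adjusting over the population distribution of engagement tier: 0.476·(0.600−0.492) + 0.524·(0.110−0.014) = +0.102.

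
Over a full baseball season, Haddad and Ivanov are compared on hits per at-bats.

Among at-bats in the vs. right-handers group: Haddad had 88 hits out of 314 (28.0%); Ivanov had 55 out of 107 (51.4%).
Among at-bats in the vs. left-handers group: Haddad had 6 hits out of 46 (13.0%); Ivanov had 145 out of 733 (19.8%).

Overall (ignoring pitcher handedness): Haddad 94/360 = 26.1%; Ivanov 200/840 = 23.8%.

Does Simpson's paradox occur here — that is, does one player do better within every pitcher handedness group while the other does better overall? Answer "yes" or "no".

yes

Within each pitcher handedness level (vs. right-handers 28.0% vs 51.4%; vs. left-handers 13.0% vs 19.8%), Ivanov has the higher rate every time. Pooled: 26.1% vs 23.8% — Haddad has the higher rate overall. The two comparisons disagree.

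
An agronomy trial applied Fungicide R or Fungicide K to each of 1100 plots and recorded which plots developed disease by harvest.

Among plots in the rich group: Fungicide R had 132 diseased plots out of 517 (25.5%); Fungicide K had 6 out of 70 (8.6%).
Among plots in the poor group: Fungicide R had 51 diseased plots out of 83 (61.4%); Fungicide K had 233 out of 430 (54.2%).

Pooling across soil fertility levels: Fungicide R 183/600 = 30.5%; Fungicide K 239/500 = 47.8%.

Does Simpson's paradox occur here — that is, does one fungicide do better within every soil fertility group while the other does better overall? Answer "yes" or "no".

yes

Within each soil fertility level (rich 25.5% vs 8.6%; poor 61.4% vs 54.2%), Fungicide K has the lower rate every time. Pooled: 30.5% vs 47.8% — Fungicide R has the lower rate overall. The two comparisons disagree.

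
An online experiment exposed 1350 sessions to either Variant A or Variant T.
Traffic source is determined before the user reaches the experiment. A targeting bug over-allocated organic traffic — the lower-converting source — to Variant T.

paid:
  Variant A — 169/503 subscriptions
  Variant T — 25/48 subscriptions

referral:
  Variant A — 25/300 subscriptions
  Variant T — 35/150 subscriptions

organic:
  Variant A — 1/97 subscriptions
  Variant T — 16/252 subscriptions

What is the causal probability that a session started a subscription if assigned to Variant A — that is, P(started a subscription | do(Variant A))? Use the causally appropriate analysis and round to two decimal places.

0.17

The stratified and pooled comparisons disagree (Variant T wins within each traffic source; Variant A wins overall), so the answer turns on the causal role of traffic source.
Here traffic source is a common cause — it drives both which variant a case falls under and the outcome. The crude comparison mixes populations; the stratum-specific rates are the causally relevant ones.
Standardising Variant A to the population traffic source mix: 0.408·169/503 + 0.333·25/300 + 0.259·1/97 = 0.168.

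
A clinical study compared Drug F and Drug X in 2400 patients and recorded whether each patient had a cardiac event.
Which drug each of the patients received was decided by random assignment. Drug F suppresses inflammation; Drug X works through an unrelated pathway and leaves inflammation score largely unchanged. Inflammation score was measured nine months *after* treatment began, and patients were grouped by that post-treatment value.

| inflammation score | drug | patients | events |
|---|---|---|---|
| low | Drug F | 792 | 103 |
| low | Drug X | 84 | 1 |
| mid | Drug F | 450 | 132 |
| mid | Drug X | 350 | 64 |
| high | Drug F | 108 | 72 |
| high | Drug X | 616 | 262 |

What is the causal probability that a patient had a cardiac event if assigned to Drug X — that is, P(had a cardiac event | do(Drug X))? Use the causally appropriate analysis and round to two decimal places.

Inflammation score here is a post-treatment variable shaped by the drug; conditioning on it would introduce bias rather than remove it. The overall comparison is the causal one.
So P(outcome | do(Drug X)) is just the pooled rate for Drug X: 327/1050 = 0.311.

0.31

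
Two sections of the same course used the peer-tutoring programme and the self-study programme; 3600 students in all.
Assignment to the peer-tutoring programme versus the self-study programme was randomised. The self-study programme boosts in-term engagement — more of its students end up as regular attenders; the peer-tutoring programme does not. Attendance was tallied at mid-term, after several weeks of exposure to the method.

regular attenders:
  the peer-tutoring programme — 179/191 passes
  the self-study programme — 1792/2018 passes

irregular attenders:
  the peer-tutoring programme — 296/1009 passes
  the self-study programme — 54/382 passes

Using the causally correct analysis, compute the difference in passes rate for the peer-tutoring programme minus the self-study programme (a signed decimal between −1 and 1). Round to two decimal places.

Within every mid-term attendance level the peer-tutoring programme has the higher rate, yet pooled the self-study programme does — Simpson's reversal.
Mid-term attendance is recorded after the teaching method and is itself shifted by it — it sits on the causal path from teaching method to outcome. Conditioning on a mediator would strip out part of the effect we want; the pooled comparison gives the total causal effect.
The causal difference is the pooled difference: 0.396 − 0.769 = -0.373.

-0.37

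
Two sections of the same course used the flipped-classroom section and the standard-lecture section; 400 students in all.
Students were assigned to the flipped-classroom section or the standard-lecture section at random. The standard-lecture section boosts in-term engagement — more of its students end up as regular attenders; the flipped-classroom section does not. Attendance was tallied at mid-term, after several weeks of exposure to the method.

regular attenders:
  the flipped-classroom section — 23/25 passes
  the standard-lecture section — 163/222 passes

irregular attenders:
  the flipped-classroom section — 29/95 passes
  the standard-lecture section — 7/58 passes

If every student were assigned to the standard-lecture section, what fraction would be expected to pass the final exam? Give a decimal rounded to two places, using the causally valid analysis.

0.61

Within every mid-term attendance level the flipped-classroom section has the higher rate, yet pooled the standard-lecture section does — Simpson's reversal.
Mid-term attendance is downstream of the teaching method. One should not condition on a consequence of treatment, so the overall rates are the right comparison.
So P(outcome | do(the standard-lecture section)) is just the pooled rate for the standard-lecture section: 170/280 = 0.607.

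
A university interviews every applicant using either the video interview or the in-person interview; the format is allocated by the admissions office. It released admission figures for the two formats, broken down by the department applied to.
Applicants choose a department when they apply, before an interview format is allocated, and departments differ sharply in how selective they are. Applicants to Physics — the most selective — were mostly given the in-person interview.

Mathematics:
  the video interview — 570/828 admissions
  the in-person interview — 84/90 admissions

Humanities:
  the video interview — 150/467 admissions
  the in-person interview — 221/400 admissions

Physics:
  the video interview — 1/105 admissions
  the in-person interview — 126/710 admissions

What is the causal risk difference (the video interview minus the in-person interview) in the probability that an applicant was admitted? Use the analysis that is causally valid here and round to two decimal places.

Department is set before the interview format has any effect — it is not caused by the interview format — and it independently drives the outcome. That makes it a confounder, so the causal comparison is within department levels.
Adjusting over the population distribution of department: 0.353·(0.688−0.933) + 0.333·(0.321−0.552) + 0.313·(0.010−0.177) = -0.216.

-0.22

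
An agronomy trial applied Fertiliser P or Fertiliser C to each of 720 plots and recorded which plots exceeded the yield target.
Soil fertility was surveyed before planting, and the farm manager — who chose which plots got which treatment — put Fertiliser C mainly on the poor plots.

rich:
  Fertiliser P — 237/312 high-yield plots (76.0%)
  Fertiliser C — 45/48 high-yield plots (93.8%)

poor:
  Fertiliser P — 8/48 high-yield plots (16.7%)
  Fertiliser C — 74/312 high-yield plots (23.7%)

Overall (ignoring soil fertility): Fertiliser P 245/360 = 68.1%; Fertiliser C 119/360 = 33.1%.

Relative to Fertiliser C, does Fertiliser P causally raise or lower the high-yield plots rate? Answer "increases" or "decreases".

The soil fertility-specific comparison favours Fertiliser C throughout, but the pooled figures favour Fertiliser P. The question is whether to condition on soil fertility.
Here soil fertility is a common cause — it drives both which fertiliser a case falls under and the outcome. The crude comparison mixes populations; the stratum-specific rates are the causally relevant ones.
Within each level — rich: 76.0% vs 93.8%; poor: 16.7% vs 23.7% — Fertiliser C is higher every time.

decreases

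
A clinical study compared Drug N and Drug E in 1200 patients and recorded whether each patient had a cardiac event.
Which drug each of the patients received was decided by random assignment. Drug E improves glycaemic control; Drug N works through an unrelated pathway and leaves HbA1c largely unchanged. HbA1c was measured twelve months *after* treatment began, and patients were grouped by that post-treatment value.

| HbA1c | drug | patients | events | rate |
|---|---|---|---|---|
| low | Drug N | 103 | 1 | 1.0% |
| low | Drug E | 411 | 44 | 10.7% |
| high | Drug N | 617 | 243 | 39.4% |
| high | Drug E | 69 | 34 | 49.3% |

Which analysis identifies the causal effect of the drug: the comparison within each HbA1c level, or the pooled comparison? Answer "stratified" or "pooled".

HbA1c is recorded after the drug and is itself shifted by it — it sits on the causal path from drug to outcome. Conditioning on a mediator would strip out part of the effect we want; the pooled comparison gives the total causal effect.
Pooled: Drug N 33.9% vs Drug E 16.2%; Drug E is lower overall.

pooled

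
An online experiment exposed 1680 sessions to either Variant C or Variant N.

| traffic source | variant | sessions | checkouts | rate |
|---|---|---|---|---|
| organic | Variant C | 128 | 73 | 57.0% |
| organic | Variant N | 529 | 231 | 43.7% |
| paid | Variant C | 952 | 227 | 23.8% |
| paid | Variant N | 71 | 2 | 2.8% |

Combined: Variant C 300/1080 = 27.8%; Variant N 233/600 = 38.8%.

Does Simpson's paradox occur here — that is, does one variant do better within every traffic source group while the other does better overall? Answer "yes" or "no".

yes

Within each traffic source level (organic 57.0% vs 43.7%; paid 23.8% vs 2.8%), Variant C has the higher rate every time. Pooled: 27.8% vs 38.8% — Variant N has the higher rate overall. The two comparisons disagree.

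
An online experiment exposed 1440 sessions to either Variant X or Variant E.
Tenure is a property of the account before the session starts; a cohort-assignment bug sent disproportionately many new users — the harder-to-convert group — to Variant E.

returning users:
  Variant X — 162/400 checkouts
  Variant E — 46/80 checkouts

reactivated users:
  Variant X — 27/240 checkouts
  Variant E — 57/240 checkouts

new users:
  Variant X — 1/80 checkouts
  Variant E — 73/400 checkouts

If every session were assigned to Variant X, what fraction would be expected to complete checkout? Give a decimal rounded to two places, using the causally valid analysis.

Nothing the variant does changes user tenure; the imbalance is an allocation artefact. With user tenure also predicting the outcome, the pooled figure is confounded, and the within-stratum comparison is the causal one.
Standardising Variant X to the population user tenure mix: 0.333·162/400 + 0.333·27/240 + 0.333·1/80 = 0.177.

0.18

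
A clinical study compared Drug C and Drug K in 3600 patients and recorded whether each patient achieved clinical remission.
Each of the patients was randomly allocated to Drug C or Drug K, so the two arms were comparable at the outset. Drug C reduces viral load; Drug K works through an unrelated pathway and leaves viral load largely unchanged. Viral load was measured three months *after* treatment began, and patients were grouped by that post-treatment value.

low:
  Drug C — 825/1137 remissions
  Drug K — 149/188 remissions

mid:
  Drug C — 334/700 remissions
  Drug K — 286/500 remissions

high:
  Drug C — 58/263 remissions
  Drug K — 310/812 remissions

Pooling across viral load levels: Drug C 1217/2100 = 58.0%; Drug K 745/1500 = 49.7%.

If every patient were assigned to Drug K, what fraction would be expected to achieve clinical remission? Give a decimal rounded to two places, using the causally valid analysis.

The distribution of viral load is itself part of what the drug does — it is an intermediate outcome. Holding it fixed would remove that part of the effect; the total effect is the pooled difference.
So P(outcome | do(Drug K)) is just the pooled rate for Drug K: 745/1500 = 0.497.

0.50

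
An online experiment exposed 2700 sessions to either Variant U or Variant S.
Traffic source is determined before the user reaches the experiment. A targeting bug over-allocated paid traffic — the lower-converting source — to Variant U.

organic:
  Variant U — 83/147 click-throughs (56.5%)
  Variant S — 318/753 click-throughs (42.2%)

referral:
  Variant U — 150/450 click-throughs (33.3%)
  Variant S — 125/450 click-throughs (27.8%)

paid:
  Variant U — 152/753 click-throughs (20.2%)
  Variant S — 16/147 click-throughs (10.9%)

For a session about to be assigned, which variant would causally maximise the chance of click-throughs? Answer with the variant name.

The stratified and pooled comparisons disagree (Variant U wins within each traffic source; Variant S wins overall), so the answer turns on the causal role of traffic source.
Nothing the variant does changes traffic source; the imbalance is an allocation artefact. With traffic source also predicting the outcome, the pooled figure is confounded, and the within-stratum comparison is the causal one.
Within each level — organic: 56.5% vs 42.2%; referral: 33.3% vs 27.8%; paid: 20.2% vs 10.9% — Variant U is higher every time.

Variant U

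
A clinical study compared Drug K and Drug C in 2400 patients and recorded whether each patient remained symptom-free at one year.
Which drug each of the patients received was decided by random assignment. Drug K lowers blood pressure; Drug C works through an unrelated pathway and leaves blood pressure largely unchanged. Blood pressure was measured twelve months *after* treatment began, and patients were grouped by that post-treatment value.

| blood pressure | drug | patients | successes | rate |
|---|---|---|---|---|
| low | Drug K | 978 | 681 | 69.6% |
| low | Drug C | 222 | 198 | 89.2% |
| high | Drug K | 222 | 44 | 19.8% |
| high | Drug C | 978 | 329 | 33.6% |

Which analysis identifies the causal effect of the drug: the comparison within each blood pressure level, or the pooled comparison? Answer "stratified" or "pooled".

pooled

Blood pressure lies on the pathway drug → blood pressure → outcome, so adjusting for it blocks the indirect effect. For the total causal effect of drug, use the unadjusted pooled rates.
Pooled: Drug K 60.4% vs Drug C 43.9%; Drug K is higher overall.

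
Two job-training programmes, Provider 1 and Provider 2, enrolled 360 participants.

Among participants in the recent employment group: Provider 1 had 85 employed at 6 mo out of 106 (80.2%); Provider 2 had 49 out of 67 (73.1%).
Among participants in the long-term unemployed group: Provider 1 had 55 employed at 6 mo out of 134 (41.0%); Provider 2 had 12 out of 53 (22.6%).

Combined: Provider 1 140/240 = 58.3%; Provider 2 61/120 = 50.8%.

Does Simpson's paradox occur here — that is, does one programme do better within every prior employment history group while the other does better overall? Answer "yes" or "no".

Within each prior employment history level (recent employment 80.2% vs 73.1%; long-term unemployed 41.0% vs 22.6%), Provider 1 has the higher rate every time. Pooled: 58.3% vs 50.8% — Provider 1 has the higher rate overall. They agree.

no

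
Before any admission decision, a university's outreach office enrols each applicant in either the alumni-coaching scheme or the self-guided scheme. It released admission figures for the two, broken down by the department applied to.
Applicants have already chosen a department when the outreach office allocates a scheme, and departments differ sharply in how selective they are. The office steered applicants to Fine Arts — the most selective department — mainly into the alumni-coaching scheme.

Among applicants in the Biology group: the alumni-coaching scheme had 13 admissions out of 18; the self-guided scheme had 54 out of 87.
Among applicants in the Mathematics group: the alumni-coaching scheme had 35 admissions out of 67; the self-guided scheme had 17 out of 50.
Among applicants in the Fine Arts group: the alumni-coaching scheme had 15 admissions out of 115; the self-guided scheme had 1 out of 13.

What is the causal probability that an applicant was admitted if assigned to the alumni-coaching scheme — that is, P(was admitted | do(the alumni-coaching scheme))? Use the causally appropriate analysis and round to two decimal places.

The stratified and pooled comparisons disagree (the alumni-coaching scheme wins within each department; the self-guided scheme wins overall), so the answer turns on the causal role of department.
The imbalance in department arose from how applicants were allocated, not from anything the outreach scheme did; and department independently affects the outcome. The pooled gap is confounded — condition on department.
Standardising the alumni-coaching scheme to the population department mix: 0.300·13/18 + 0.334·35/67 + 0.366·15/115 = 0.439.

0.44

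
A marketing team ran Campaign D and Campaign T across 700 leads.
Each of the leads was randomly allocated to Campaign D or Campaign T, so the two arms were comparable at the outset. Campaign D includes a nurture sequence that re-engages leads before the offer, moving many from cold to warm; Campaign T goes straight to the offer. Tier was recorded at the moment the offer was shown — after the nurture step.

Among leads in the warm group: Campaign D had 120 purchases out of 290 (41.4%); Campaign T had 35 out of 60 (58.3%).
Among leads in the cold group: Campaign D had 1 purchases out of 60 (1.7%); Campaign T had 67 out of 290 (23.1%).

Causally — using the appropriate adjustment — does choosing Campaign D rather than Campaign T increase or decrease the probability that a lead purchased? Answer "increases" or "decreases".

increases

Engagement tier is downstream of the campaign. One should not condition on a consequence of treatment, so the overall rates are the right comparison.
Pooled: Campaign D 34.6% vs Campaign T 29.1%; Campaign D is higher overall.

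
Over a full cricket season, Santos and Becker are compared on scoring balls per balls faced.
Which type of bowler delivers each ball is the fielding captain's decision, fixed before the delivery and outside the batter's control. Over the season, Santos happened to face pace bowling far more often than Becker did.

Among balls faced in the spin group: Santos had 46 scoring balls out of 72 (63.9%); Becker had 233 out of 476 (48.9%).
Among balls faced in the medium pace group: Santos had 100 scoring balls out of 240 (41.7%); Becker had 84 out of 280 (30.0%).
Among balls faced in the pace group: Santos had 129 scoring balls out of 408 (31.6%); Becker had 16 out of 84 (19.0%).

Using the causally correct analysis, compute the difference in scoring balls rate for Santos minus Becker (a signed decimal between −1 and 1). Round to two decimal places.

+0.13

Bowling type is set before the player has any effect — it is not caused by the player — and it independently drives the outcome. That makes it a confounder, so the causal comparison is within bowling type levels.
Adjusting over the population distribution of bowling type: 0.351·(0.639−0.489) + 0.333·(0.417−0.300) + 0.315·(0.316−0.190) = +0.131.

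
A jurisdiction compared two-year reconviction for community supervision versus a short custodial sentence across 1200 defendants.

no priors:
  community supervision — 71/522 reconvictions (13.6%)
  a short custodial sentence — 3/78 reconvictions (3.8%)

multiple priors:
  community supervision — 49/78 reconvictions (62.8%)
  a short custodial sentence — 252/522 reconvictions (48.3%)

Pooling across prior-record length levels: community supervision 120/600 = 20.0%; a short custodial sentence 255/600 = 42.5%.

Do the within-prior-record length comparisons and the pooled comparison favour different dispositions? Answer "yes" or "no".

yes

Within each prior-record length level (no priors 13.6% vs 3.8%; multiple priors 62.8% vs 48.3%), a short custodial sentence has the lower rate every time. Pooled: 20.0% vs 42.5% — community supervision has the lower rate overall. The two comparisons disagree.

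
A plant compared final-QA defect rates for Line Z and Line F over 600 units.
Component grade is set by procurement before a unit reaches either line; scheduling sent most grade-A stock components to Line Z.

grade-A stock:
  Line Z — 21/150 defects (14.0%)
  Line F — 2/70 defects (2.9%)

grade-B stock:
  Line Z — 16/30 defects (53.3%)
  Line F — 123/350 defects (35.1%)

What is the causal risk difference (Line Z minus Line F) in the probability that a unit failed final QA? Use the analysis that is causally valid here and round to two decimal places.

Component grade satisfies the back-door criterion: it is not a descendant of the line, and it blocks the spurious path from line to outcome. Adjusting for it (i.e., using the within-component grade rates) gives the causal effect.
Adjusting over the population distribution of component grade: 0.367·(0.140−0.029) + 0.633·(0.533−0.351) = +0.156.

+0.16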